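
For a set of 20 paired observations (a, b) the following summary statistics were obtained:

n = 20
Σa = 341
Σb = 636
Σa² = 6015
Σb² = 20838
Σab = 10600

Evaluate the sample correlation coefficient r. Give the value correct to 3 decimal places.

-0.695

r = (nΣab − ΣaΣb) / √[(nΣa² − (Σa)²)(nΣb² − (Σb)²)]
Numerator: 20×10600 − 341×636 = -4876
Denominator: √[(120300 − 116281)(416760 − 404496)] = √[4019 × 12264] = 7020.6136
r = -4876 / 7020.6136 ≈ -0.695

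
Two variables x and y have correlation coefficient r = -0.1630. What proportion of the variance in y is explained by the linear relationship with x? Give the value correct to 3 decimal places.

r² = (-0.1630)² = 0.027

0.027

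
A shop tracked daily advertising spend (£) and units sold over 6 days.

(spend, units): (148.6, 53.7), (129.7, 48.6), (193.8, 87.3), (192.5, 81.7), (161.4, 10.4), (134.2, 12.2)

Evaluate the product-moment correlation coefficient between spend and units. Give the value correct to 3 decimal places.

n = 6, Σx = 960.2, Σy = 293.9, Σx² = 157578.34, Σy² = 19798.83, Σxy = 50245.03
nΣxy − ΣxΣy = 301470.18 − 282202.78 = 19267.4
nΣx² − (Σx)² = 945470.04 − 921984.04 = 23486; nΣy² − (Σy)² = 118792.98 − 86377.21 = 32415.77
r = 19267.4 / √(23486 × 32415.77) = 19267.4 / 27591.9694 ≈ 0.698

0.698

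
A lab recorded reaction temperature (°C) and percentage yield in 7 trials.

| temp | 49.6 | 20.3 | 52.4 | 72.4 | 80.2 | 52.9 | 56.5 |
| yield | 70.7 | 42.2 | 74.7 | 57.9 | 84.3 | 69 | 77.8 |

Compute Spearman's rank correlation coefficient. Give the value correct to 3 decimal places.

0.536

Rank temp: 2, 1, 3, 6, 7, 4, 5
Rank yield: 4, 1, 5, 2, 7, 3, 6
d = rank(temp) − rank(yield): -2, 0, -2, 4, 0, 1, -1; Σd² = 26
ρ = 1 − 6Σd² / [n(n²−1)] = 1 − 6×26 / (7×48) = 1 − 156/336 ≈ 0.536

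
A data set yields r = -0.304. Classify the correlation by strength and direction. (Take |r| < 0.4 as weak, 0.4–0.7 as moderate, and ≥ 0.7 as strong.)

weak negative

r = -0.304 < 0 so the relationship is negative.
|r| = 0.304, which falls in the weak range.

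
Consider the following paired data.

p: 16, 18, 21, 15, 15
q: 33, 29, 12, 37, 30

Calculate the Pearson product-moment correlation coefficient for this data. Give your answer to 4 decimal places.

n = 5, Σp = 85, Σq = 141, Σp² = 1471, Σq² = 4343, Σpq = 2307
nΣpq − ΣpΣq = 11535 − 11985 = -450
nΣp² − (Σp)² = 7355 − 7225 = 130; nΣq² − (Σq)² = 21715 − 19881 = 1834
r = -450 / √(130 × 1834) = -450 / 488.2827 ≈ -0.9216

-0.9216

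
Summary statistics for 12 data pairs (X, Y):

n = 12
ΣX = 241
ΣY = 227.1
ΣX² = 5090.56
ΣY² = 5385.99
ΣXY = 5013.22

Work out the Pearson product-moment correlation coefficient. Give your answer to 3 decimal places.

0.866

r = (nΣXY − ΣXΣY) / √[(nΣX² − (ΣX)²)(nΣY² − (ΣY)²)]
Numerator: 12×5013.22 − 241×227.1 = 5427.54
Denominator: √[(61086.72 − 58081)(64631.88 − 51574.41)] = √[3005.72 × 13057.47] = 6264.7505
r = 5427.54 / 6264.7505 ≈ 0.866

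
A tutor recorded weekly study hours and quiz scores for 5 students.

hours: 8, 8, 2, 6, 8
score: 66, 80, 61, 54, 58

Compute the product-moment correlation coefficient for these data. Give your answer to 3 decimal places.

n = 5, Σx = 32, Σy = 319, Σx² = 232, Σy² = 20757, Σxy = 2078
nΣxy − ΣxΣy = 10390 − 10208 = 182
nΣx² − (Σx)² = 1160 − 1024 = 136; nΣy² − (Σy)² = 103785 − 101761 = 2024
r = 182 / √(136 × 2024) = 182 / 524.6561 ≈ 0.347

0.347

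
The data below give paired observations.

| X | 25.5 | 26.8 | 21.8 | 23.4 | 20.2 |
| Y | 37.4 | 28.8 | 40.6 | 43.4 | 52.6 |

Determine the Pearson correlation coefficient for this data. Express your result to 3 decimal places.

n = 5, ΣX = 117.7, ΣY = 202.8, ΣX² = 2799.33, ΣY² = 8526.88, ΣXY = 4688.7
nΣXY − ΣXΣY = 23443.5 − 23869.56 = -426.06
nΣX² − (ΣX)² = 13996.65 − 13853.29 = 143.36; nΣY² − (ΣY)² = 42634.4 − 41127.84 = 1506.56
r = -426.06 / √(143.36 × 1506.56) = -426.06 / 464.7370 ≈ -0.917

-0.917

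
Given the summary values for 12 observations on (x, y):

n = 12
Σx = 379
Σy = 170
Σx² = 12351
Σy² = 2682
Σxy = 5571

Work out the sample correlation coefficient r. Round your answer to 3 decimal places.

r = (nΣxy − ΣxΣy) / √[(nΣx² − (Σx)²)(nΣy² − (Σy)²)]
Numerator: 12×5571 − 379×170 = 2422
Denominator: √[(148212 − 143641)(32184 − 28900)] = √[4571 × 3284] = 3874.4243
r = 2422 / 3874.4243 ≈ 0.625

0.625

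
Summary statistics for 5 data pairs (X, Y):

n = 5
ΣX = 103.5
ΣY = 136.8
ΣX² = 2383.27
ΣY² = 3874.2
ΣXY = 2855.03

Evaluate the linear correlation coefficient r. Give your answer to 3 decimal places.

r = (nΣXY − ΣXΣY) / √[(nΣX² − (ΣX)²)(nΣY² − (ΣY)²)]
Numerator: 5×2855.03 − 103.5×136.8 = 116.35
Denominator: √[(11916.35 − 10712.25)(19371 − 18714.24)] = √[1204.1 × 656.76] = 889.2720
r = 116.35 / 889.2720 ≈ 0.131

0.131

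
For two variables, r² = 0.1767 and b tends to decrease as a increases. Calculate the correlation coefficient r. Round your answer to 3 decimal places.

|r| = √0.1767 = 0.420
The association is negative, so r = −0.420.

-0.420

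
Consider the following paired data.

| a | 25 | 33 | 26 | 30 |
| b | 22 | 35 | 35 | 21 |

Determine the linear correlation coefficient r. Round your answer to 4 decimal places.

0.2830

n = 4, Σa = 114, Σb = 113, Σa² = 3290, Σb² = 3375, Σab = 3245
nΣab − ΣaΣb = 12980 − 12882 = 98
nΣa² − (Σa)² = 13160 − 12996 = 164; nΣb² − (Σb)² = 13500 − 12769 = 731
r = 98 / √(164 × 731) = 98 / 346.2427 ≈ 0.2830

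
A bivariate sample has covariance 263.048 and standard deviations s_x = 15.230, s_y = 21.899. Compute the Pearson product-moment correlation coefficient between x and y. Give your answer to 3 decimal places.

0.789

r = Cov(x,y) / (s_x · s_y) = 263.048 / (15.230 × 21.899)
  = 263.048 / 333.5218 ≈ 0.789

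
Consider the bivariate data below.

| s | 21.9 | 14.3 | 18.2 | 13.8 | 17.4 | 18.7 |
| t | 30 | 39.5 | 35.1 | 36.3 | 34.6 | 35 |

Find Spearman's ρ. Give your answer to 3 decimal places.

Rank s: 6, 2, 4, 1, 3, 5
Rank t: 1, 6, 4, 5, 2, 3
d = rank(s) − rank(t): 5, -4, 0, -4, 1, 2; Σd² = 62
ρ = 1 − 6Σd² / [n(n²−1)] = 1 − 6×62 / (6×35) = 1 − 372/210 ≈ -0.771

-0.771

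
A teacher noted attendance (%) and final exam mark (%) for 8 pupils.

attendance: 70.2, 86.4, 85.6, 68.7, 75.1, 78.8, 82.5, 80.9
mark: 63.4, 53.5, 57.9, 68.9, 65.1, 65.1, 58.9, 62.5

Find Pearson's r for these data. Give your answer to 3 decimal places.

n = 8, Σx = 628.2, Σy = 495.3, Σx² = 49640.56, Σy² = 30832.91, Σxy = 38697.14
nΣxy − ΣxΣy = 309577.12 − 311147.46 = -1570.34
nΣx² − (Σx)² = 397124.48 − 394635.24 = 2489.24; nΣy² − (Σy)² = 246663.28 − 245322.09 = 1341.19
r = -1570.34 / √(2489.24 × 1341.19) = -1570.34 / 1827.1682 ≈ -0.859

-0.859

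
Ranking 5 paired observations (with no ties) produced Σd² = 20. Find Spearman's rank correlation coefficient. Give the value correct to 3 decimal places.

0.000

ρ = 1 − 6Σd² / [n(n²−1)] = 1 − 6×20 / (5×24)
  = 1 − 120/120 = 1 − 1.0000 ≈ 0.000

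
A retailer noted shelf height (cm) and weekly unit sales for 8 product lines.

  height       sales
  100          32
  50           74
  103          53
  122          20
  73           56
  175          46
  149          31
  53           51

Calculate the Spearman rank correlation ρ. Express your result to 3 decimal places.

Rank height: 4, 1, 5, 6, 3, 8, 7, 2
Rank sales: 3, 8, 6, 1, 7, 4, 2, 5
d = rank(height) − rank(sales): 1, -7, -1, 5, -4, 4, 5, -3; Σd² = 142
ρ = 1 − 6Σd² / [n(n²−1)] = 1 − 6×142 / (8×63) = 1 − 852/504 ≈ -0.690

-0.690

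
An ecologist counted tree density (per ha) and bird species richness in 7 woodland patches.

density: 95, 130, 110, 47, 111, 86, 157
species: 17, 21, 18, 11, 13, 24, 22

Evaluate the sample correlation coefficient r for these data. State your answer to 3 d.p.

0.560

n = 7, Σx = 736, Σy = 126, Σx² = 84600, Σy² = 2404, Σxy = 13803
nΣxy − ΣxΣy = 96621 − 92736 = 3885
nΣx² − (Σx)² = 592200 − 541696 = 50504; nΣy² − (Σy)² = 16828 − 15876 = 952
r = 3885 / √(50504 × 952) = 3885 / 6933.9605 ≈ 0.560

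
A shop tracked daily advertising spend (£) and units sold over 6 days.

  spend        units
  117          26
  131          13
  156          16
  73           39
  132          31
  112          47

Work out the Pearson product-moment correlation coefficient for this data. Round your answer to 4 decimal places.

n = 6, Σx = 721, Σy = 172, Σx² = 90483, Σy² = 5792, Σxy = 19444
nΣxy − ΣxΣy = 116664 − 124012 = -7348
nΣx² − (Σx)² = 542898 − 519841 = 23057; nΣy² − (Σy)² = 34752 − 29584 = 5168
r = -7348 / √(23057 × 5168) = -7348 / 10915.9780 ≈ -0.6731

-0.6731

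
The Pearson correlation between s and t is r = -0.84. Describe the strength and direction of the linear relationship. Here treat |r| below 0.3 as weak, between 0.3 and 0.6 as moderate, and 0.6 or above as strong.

r = -0.84 < 0 so the relationship is negative.
|r| = 0.84, which falls in the strong range.

strong negative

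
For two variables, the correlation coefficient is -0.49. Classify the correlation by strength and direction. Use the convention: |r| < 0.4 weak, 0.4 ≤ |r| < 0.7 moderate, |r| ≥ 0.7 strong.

moderate negative

r = -0.49 < 0 so the relationship is negative.
|r| = 0.49, which falls in the moderate range.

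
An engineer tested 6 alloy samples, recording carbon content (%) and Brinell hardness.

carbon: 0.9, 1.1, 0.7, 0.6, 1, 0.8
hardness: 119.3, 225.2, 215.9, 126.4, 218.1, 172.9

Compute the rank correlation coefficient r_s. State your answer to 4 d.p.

Rank carbon: 4, 6, 2, 1, 5, 3
Rank hardness: 1, 6, 4, 2, 5, 3
d = rank(carbon) − rank(hardness): 3, 0, -2, -1, 0, 0; Σd² = 14
ρ = 1 − 6Σd² / [n(n²−1)] = 1 − 6×14 / (6×35) = 1 − 84/210 ≈ 0.6000

0.6000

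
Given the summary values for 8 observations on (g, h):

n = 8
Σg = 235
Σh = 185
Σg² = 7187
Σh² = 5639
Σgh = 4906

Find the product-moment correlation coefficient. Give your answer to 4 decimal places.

-0.8501

r = (nΣgh − ΣgΣh) / √[(nΣg² − (Σg)²)(nΣh² − (Σh)²)]
Numerator: 8×4906 − 235×185 = -4227
Denominator: √[(57496 − 55225)(45112 − 34225)] = √[2271 × 10887] = 4972.3613
r = -4227 / 4972.3613 ≈ -0.8501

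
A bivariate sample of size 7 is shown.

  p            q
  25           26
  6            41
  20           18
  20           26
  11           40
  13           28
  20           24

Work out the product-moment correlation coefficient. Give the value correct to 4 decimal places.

-0.8198

n = 7, Σp = 115, Σq = 203, Σp² = 2151, Σq² = 6317, Σpq = 3060
nΣpq − ΣpΣq = 21420 − 23345 = -1925
nΣp² − (Σp)² = 15057 − 13225 = 1832; nΣq² − (Σq)² = 44219 − 41209 = 3010
r = -1925 / √(1832 × 3010) = -1925 / 2348.2589 ≈ -0.8198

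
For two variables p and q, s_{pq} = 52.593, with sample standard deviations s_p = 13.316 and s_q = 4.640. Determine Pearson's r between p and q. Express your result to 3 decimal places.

0.851

r = Cov(p,q) / (s_p · s_q) = 52.593 / (13.316 × 4.640)
  = 52.593 / 61.7862 ≈ 0.851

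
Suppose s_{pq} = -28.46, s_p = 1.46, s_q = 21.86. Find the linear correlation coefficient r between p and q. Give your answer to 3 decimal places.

r = Cov(p,q) / (s_p · s_q) = -28.46 / (1.46 × 21.86)
  = -28.46 / 31.9156 ≈ -0.892

-0.892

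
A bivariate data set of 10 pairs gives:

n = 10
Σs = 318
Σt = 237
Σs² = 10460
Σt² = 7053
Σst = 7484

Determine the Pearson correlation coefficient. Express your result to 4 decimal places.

r = (nΣst − ΣsΣt) / √[(nΣs² − (Σs)²)(nΣt² − (Σt)²)]
Numerator: 10×7484 − 318×237 = -526
Denominator: √[(104600 − 101124)(70530 − 56169)] = √[3476 × 14361] = 7065.3263
r = -526 / 7065.3263 ≈ -0.0744

-0.0744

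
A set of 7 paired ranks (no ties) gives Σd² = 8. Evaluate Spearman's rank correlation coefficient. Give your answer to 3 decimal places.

ρ = 1 − 6Σd² / [n(n²−1)] = 1 − 6×8 / (7×48)
  = 1 − 48/336 = 1 − 0.1429 ≈ 0.857

0.857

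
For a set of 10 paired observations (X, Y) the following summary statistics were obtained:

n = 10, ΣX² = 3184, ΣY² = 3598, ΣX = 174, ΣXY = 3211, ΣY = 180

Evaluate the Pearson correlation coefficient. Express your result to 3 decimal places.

0.334

r = (nΣXY − ΣXΣY) / √[(nΣX² − (ΣX)²)(nΣY² − (ΣY)²)]
Numerator: 10×3211 − 174×180 = 790
Denominator: √[(31840 − 30276)(35980 − 32400)] = √[1564 × 3580] = 2366.2460
r = 790 / 2366.2460 ≈ 0.334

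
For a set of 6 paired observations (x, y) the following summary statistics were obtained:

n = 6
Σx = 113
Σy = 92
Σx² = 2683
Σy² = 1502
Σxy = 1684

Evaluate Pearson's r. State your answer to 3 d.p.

-0.216

r = (nΣxy − ΣxΣy) / √[(nΣx² − (Σx)²)(nΣy² − (Σy)²)]
Numerator: 6×1684 − 113×92 = -292
Denominator: √[(16098 − 12769)(9012 − 8464)] = √[3329 × 548] = 1350.6635
r = -292 / 1350.6635 ≈ -0.216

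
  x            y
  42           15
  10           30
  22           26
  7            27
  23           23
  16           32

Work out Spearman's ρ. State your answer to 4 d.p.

-0.7714

Rank x: 6, 2, 4, 1, 5, 3
Rank y: 1, 5, 3, 4, 2, 6
d = rank(x) − rank(y): 5, -3, 1, -3, 3, -3; Σd² = 62
ρ = 1 − 6Σd² / [n(n²−1)] = 1 − 6×62 / (6×35) = 1 − 372/210 ≈ -0.7714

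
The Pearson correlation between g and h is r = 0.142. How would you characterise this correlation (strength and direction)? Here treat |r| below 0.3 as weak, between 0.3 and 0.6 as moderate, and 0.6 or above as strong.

r = 0.142 > 0 so the relationship is positive.
|r| = 0.142, which falls in the weak range.

weak positive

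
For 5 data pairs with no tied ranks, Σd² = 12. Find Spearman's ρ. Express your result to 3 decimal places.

ρ = 1 − 6Σd² / [n(n²−1)] = 1 − 6×12 / (5×24)
  = 1 − 72/120 = 1 − 0.6000 ≈ 0.400

0.400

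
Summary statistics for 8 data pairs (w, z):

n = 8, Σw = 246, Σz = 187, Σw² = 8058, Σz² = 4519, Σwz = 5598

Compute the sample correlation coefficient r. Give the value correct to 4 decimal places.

r = (nΣwz − ΣwΣz) / √[(nΣw² − (Σw)²)(nΣz² − (Σz)²)]
Numerator: 8×5598 − 246×187 = -1218
Denominator: √[(64464 − 60516)(36152 − 34969)] = √[3948 × 1183] = 2161.1303
r = -1218 / 2161.1303 ≈ -0.5636

-0.5636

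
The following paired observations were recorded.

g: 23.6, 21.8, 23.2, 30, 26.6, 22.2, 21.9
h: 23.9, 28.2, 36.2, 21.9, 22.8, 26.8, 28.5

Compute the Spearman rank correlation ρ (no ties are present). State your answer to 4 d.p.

-0.7500

Rank g: 5, 1, 4, 7, 6, 3, 2
Rank h: 3, 5, 7, 1, 2, 4, 6
d = rank(g) − rank(h): 2, -4, -3, 6, 4, -1, -4; Σd² = 98
ρ = 1 − 6Σd² / [n(n²−1)] = 1 − 6×98 / (7×48) = 1 − 588/336 ≈ -0.7500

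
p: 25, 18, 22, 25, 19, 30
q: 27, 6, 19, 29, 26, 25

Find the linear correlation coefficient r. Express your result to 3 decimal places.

0.590

n = 6, Σp = 139, Σq = 132, Σp² = 3319, Σq² = 3268, Σpq = 3170
nΣpq − ΣpΣq = 19020 − 18348 = 672
nΣp² − (Σp)² = 19914 − 19321 = 593; nΣq² − (Σq)² = 19608 − 17424 = 2184
r = 672 / √(593 × 2184) = 672 / 1138.0299 ≈ 0.590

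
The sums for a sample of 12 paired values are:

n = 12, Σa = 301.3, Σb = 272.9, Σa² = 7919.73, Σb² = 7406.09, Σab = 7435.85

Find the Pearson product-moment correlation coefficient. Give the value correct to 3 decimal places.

r = (nΣab − ΣaΣb) / √[(nΣa² − (Σa)²)(nΣb² − (Σb)²)]
Numerator: 12×7435.85 − 301.3×272.9 = 7005.43
Denominator: √[(95036.76 − 90781.69)(88873.08 − 74474.41)] = √[4255.07 × 14398.67] = 7827.3462
r = 7005.43 / 7827.3462 ≈ 0.895

0.895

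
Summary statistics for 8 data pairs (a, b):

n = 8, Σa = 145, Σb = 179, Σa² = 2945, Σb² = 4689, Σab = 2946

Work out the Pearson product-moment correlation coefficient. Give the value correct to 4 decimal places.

r = (nΣab − ΣaΣb) / √[(nΣa² − (Σa)²)(nΣb² − (Σb)²)]
Numerator: 8×2946 − 145×179 = -2387
Denominator: √[(23560 − 21025)(37512 − 32041)] = √[2535 × 5471] = 3724.1086
r = -2387 / 3724.1086 ≈ -0.6410

-0.6410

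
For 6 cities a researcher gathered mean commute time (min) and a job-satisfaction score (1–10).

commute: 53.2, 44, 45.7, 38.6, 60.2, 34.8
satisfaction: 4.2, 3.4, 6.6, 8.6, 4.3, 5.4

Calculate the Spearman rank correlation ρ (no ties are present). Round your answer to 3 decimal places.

-0.371

Rank commute: 5, 3, 4, 2, 6, 1
Rank satisfaction: 2, 1, 5, 6, 3, 4
d = rank(commute) − rank(satisfaction): 3, 2, -1, -4, 3, -3; Σd² = 48
ρ = 1 − 6Σd² / [n(n²−1)] = 1 − 6×48 / (6×35) = 1 − 288/210 ≈ -0.371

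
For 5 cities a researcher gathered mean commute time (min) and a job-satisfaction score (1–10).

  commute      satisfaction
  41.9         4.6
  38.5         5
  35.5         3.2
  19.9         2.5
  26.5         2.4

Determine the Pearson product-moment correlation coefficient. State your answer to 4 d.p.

0.8666

n = 5, Σx = 162.3, Σy = 17.7, Σx² = 5596.37, Σy² = 68.41, Σxy = 612.19
nΣxy − ΣxΣy = 3060.95 − 2872.71 = 188.24
nΣx² − (Σx)² = 27981.85 − 26341.29 = 1640.56; nΣy² − (Σy)² = 342.05 − 313.29 = 28.76
r = 188.24 / √(1640.56 × 28.76) = 188.24 / 217.2153 ≈ 0.8666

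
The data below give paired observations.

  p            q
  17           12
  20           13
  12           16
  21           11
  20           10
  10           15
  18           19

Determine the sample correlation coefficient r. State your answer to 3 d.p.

n = 7, Σp = 118, Σq = 96, Σp² = 2098, Σq² = 1376, Σpq = 1579
nΣpq − ΣpΣq = 11053 − 11328 = -275
nΣp² − (Σp)² = 14686 − 13924 = 762; nΣq² − (Σq)² = 9632 − 9216 = 416
r = -275 / √(762 × 416) = -275 / 563.0204 ≈ -0.488

-0.488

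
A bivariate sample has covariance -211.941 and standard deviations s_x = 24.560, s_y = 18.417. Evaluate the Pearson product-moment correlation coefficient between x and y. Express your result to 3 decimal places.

r = Cov(x,y) / (s_x · s_y) = -211.941 / (24.560 × 18.417)
  = -211.941 / 452.3215 ≈ -0.469

-0.469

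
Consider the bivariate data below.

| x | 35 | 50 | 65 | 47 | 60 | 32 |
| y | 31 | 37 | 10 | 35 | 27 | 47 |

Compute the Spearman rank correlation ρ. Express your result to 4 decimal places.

-0.7714

Rank x: 2, 4, 6, 3, 5, 1
Rank y: 3, 5, 1, 4, 2, 6
d = rank(x) − rank(y): -1, -1, 5, -1, 3, -5; Σd² = 62
ρ = 1 − 6Σd² / [n(n²−1)] = 1 − 6×62 / (6×35) = 1 − 372/210 ≈ -0.7714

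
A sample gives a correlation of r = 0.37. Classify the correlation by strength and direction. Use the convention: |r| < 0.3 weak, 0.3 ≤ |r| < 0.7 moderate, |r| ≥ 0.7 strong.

moderate positive

r = 0.37 > 0 so the relationship is positive.
|r| = 0.37, which falls in the moderate range.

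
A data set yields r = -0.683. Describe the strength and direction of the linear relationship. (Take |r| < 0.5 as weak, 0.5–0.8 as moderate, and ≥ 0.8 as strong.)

r = -0.683 < 0 so the relationship is negative.
|r| = 0.683, which falls in the moderate range.

moderate negative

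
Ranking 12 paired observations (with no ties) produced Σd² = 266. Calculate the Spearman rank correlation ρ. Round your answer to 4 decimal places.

0.0699

ρ = 1 − 6Σd² / [n(n²−1)] = 1 − 6×266 / (12×143)
  = 1 − 1596/1716 = 1 − 0.93007 ≈ 0.0699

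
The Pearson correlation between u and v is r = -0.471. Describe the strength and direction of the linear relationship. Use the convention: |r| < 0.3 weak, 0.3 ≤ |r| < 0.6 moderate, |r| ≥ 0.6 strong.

r = -0.471 < 0 so the relationship is negative.
|r| = 0.471, which falls in the moderate range.

moderate negative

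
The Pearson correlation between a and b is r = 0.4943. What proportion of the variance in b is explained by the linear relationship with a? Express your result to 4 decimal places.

r² = (0.4943)² = 0.2443

0.2443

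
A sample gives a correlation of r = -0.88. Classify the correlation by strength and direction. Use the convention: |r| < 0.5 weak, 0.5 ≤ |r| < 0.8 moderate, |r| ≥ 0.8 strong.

strong negative

r = -0.88 < 0 so the relationship is negative.
|r| = 0.88, which falls in the strong range.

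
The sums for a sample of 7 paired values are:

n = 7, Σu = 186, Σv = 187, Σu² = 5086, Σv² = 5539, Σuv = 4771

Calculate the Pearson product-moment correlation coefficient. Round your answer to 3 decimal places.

r = (nΣuv − ΣuΣv) / √[(nΣu² − (Σu)²)(nΣv² − (Σv)²)]
Numerator: 7×4771 − 186×187 = -1385
Denominator: √[(35602 − 34596)(38773 − 34969)] = √[1006 × 3804] = 1956.2270
r = -1385 / 1956.2270 ≈ -0.708

-0.708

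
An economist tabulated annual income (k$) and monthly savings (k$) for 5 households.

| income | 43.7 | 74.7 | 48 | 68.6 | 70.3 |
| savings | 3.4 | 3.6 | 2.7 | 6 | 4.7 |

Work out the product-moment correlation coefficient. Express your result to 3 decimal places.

n = 5, Σx = 305.3, Σy = 20.4, Σx² = 19441.83, Σy² = 89.9, Σxy = 1289.11
nΣxy − ΣxΣy = 6445.55 − 6228.12 = 217.43
nΣx² − (Σx)² = 97209.15 − 93208.09 = 4001.06; nΣy² − (Σy)² = 449.5 − 416.16 = 33.34
r = 217.43 / √(4001.06 × 33.34) = 217.43 / 365.2333 ≈ 0.595

0.595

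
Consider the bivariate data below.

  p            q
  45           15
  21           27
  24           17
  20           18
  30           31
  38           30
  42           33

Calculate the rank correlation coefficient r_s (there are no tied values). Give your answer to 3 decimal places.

Rank p: 7, 2, 3, 1, 4, 5, 6
Rank q: 1, 4, 2, 3, 6, 5, 7
d = rank(p) − rank(q): 6, -2, 1, -2, -2, 0, -1; Σd² = 50
ρ = 1 − 6Σd² / [n(n²−1)] = 1 − 6×50 / (7×48) = 1 − 300/336 ≈ 0.107

0.107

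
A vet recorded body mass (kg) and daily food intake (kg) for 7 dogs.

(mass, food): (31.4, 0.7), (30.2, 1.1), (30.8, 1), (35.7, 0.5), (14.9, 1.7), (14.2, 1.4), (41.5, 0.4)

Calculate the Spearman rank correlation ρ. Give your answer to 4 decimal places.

Rank mass: 5, 3, 4, 6, 2, 1, 7
Rank food: 3, 5, 4, 2, 7, 6, 1
d = rank(mass) − rank(food): 2, -2, 0, 4, -5, -5, 6; Σd² = 110
ρ = 1 − 6Σd² / [n(n²−1)] = 1 − 6×110 / (7×48) = 1 − 660/336 ≈ -0.9643

-0.9643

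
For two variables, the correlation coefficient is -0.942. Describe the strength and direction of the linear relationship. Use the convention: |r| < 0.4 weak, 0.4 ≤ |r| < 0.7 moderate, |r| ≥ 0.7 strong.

strong negative

r = -0.942 < 0 so the relationship is negative.
|r| = 0.942, which falls in the strong range.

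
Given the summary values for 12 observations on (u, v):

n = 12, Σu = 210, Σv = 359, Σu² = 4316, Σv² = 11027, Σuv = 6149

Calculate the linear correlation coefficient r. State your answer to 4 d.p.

-0.3113

r = (nΣuv − ΣuΣv) / √[(nΣu² − (Σu)²)(nΣv² − (Σv)²)]
Numerator: 12×6149 − 210×359 = -1602
Denominator: √[(51792 − 44100)(132324 − 128881)] = √[7692 × 3443] = 5146.2176
r = -1602 / 5146.2176 ≈ -0.3113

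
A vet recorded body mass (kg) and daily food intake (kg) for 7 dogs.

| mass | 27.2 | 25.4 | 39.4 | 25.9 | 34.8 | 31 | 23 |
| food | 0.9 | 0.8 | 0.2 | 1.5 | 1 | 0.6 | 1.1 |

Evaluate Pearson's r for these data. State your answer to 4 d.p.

-0.6919

n = 7, Σx = 206.7, Σy = 6.1, Σx² = 6309.21, Σy² = 6.31, Σxy = 170.23
nΣxy − ΣxΣy = 1191.61 − 1260.87 = -69.26
nΣx² − (Σx)² = 44164.47 − 42724.89 = 1439.58; nΣy² − (Σy)² = 44.17 − 37.21 = 6.96
r = -69.26 / √(1439.58 × 6.96) = -69.26 / 100.0973 ≈ -0.6919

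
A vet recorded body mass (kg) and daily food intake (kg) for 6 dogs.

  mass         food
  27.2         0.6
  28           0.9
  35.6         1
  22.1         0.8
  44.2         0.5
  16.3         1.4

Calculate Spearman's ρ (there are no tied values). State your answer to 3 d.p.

Rank mass: 3, 4, 5, 2, 6, 1
Rank food: 2, 4, 5, 3, 1, 6
d = rank(mass) − rank(food): 1, 0, 0, -1, 5, -5; Σd² = 52
ρ = 1 − 6Σd² / [n(n²−1)] = 1 − 6×52 / (6×35) = 1 − 312/210 ≈ -0.486

-0.486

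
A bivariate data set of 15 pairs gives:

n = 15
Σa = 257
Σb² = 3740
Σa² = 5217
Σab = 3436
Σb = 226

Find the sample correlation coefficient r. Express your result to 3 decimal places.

r = (nΣab − ΣaΣb) / √[(nΣa² − (Σa)²)(nΣb² − (Σb)²)]
Numerator: 15×3436 − 257×226 = -6542
Denominator: √[(78255 − 66049)(56100 − 51076)] = √[12206 × 5024] = 7830.8968
r = -6542 / 7830.8968 ≈ -0.835

-0.835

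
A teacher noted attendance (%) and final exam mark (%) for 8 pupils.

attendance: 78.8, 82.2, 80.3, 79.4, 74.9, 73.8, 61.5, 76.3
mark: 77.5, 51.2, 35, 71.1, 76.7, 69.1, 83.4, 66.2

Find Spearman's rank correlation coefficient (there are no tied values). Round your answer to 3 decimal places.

-0.667

Rank attendance: 5, 8, 7, 6, 3, 2, 1, 4
Rank mark: 7, 2, 1, 5, 6, 4, 8, 3
d = rank(attendance) − rank(mark): -2, 6, 6, 1, -3, -2, -7, 1; Σd² = 140
ρ = 1 − 6Σd² / [n(n²−1)] = 1 − 6×140 / (8×63) = 1 − 840/504 ≈ -0.667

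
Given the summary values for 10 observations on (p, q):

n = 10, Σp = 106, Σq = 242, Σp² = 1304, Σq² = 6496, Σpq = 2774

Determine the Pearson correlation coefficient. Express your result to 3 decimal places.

0.615

r = (nΣpq − ΣpΣq) / √[(nΣp² − (Σp)²)(nΣq² − (Σq)²)]
Numerator: 10×2774 − 106×242 = 2088
Denominator: √[(13040 − 11236)(64960 − 58564)] = √[1804 × 6396] = 3396.8197
r = 2088 / 3396.8197 ≈ 0.615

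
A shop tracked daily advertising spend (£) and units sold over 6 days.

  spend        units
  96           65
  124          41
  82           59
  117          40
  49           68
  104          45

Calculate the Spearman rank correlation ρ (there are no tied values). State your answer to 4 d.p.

-0.8857

Rank spend: 3, 6, 2, 5, 1, 4
Rank units: 5, 2, 4, 1, 6, 3
d = rank(spend) − rank(units): -2, 4, -2, 4, -5, 1; Σd² = 66
ρ = 1 − 6Σd² / [n(n²−1)] = 1 − 6×66 / (6×35) = 1 − 396/210 ≈ -0.8857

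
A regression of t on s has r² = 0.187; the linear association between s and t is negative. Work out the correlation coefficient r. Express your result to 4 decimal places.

-0.4324

|r| = √0.187 = 0.4324
The association is negative, so r = −0.4324.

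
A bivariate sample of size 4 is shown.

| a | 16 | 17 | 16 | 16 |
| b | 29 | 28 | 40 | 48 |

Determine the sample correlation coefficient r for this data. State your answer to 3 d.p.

-0.577

n = 4, Σa = 65, Σb = 145, Σa² = 1057, Σb² = 5529, Σab = 2348
nΣab − ΣaΣb = 9392 − 9425 = -33
nΣa² − (Σa)² = 4228 − 4225 = 3; nΣb² − (Σb)² = 22116 − 21025 = 1091
r = -33 / √(3 × 1091) = -33 / 57.2101 ≈ -0.577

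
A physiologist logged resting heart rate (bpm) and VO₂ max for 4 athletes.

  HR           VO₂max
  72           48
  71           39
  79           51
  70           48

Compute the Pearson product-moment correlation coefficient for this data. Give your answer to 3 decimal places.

0.566

n = 4, Σx = 292, Σy = 186, Σx² = 21366, Σy² = 8730, Σxy = 13614
nΣxy − ΣxΣy = 54456 − 54312 = 144
nΣx² − (Σx)² = 85464 − 85264 = 200; nΣy² − (Σy)² = 34920 − 34596 = 324
r = 144 / √(200 × 324) = 144 / 254.5584 ≈ 0.566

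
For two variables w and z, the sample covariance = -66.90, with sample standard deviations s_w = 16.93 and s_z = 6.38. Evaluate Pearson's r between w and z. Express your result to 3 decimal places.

r = Cov(w,z) / (s_w · s_z) = -66.90 / (16.93 × 6.38)
  = -66.90 / 108.0134 ≈ -0.619

-0.619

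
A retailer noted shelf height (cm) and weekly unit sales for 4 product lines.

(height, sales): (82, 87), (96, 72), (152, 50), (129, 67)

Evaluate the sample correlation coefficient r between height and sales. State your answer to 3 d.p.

n = 4, Σx = 459, Σy = 276, Σx² = 55685, Σy² = 19742, Σxy = 30289
nΣxy − ΣxΣy = 121156 − 126684 = -5528
nΣx² − (Σx)² = 222740 − 210681 = 12059; nΣy² − (Σy)² = 78968 − 76176 = 2792
r = -5528 / √(12059 × 2792) = -5528 / 5802.4760 ≈ -0.953

-0.953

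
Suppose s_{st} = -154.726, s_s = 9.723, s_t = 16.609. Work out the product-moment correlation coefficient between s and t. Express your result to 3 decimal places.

-0.958

r = Cov(s,t) / (s_s · s_t) = -154.726 / (9.723 × 16.609)
  = -154.726 / 161.4893 ≈ -0.958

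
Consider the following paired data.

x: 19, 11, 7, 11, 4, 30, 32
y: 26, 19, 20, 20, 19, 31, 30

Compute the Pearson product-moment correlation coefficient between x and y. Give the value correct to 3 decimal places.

0.968

n = 7, Σx = 114, Σy = 165, Σx² = 2592, Σy² = 4059, Σxy = 3029
nΣxy − ΣxΣy = 21203 − 18810 = 2393
nΣx² − (Σx)² = 18144 − 12996 = 5148; nΣy² − (Σy)² = 28413 − 27225 = 1188
r = 2393 / √(5148 × 1188) = 2393 / 2473.0192 ≈ 0.968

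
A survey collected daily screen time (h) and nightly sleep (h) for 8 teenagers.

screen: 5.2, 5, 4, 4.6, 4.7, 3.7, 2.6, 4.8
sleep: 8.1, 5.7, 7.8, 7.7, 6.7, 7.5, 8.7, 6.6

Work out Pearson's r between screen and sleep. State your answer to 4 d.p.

n = 8, Σx = 34.6, Σy = 58.8, Σx² = 154.78, Σy² = 438.62, Σxy = 250.78
nΣxy − ΣxΣy = 2006.24 − 2034.48 = -28.24
nΣx² − (Σx)² = 1238.24 − 1197.16 = 41.08; nΣy² − (Σy)² = 3508.96 − 3457.44 = 51.52
r = -28.24 / √(41.08 × 51.52) = -28.24 / 46.0048 ≈ -0.6138

-0.6138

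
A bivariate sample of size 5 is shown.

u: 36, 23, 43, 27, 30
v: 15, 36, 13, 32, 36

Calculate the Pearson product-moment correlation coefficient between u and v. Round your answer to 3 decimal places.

n = 5, Σu = 159, Σv = 132, Σu² = 5303, Σv² = 4010, Σuv = 3871
nΣuv − ΣuΣv = 19355 − 20988 = -1633
nΣu² − (Σu)² = 26515 − 25281 = 1234; nΣv² − (Σv)² = 20050 − 17424 = 2626
r = -1633 / √(1234 × 2626) = -1633 / 1800.1344 ≈ -0.907

-0.907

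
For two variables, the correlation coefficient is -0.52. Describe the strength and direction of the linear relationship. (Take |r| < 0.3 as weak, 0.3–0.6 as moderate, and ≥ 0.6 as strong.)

moderate negative

r = -0.52 < 0 so the relationship is negative.
|r| = 0.52, which falls in the moderate range.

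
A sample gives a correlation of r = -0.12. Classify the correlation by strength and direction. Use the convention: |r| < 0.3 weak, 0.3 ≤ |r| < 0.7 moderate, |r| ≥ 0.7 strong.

weak negative

r = -0.12 < 0 so the relationship is negative.
|r| = 0.12, which falls in the weak range.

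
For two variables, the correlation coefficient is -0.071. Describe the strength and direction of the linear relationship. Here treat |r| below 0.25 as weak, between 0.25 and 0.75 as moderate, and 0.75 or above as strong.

weak negative

r = -0.071 < 0 so the relationship is negative.
|r| = 0.071, which falls in the weak range.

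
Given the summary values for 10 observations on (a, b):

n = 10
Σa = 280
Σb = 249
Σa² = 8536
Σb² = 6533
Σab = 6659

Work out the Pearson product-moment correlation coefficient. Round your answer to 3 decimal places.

-0.650

r = (nΣab − ΣaΣb) / √[(nΣa² − (Σa)²)(nΣb² − (Σb)²)]
Numerator: 10×6659 − 280×249 = -3130
Denominator: √[(85360 − 78400)(65330 − 62001)] = √[6960 × 3329] = 4813.5060
r = -3130 / 4813.5060 ≈ -0.650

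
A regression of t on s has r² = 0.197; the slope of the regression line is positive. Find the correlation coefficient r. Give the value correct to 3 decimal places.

0.444

|r| = √0.197 = 0.444
The association is positive, so r = 0.444.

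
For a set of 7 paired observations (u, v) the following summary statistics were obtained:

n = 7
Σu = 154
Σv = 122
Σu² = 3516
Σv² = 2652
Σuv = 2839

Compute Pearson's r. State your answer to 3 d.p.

0.598

r = (nΣuv − ΣuΣv) / √[(nΣu² − (Σu)²)(nΣv² − (Σv)²)]
Numerator: 7×2839 − 154×122 = 1085
Denominator: √[(24612 − 23716)(18564 − 14884)] = √[896 × 3680] = 1815.8414
r = 1085 / 1815.8414 ≈ 0.598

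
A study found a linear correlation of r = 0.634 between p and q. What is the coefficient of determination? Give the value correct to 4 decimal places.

0.4020

r² = (0.634)² = 0.4020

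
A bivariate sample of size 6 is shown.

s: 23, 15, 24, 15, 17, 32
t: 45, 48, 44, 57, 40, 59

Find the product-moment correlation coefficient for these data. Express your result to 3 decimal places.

0.321

n = 6, Σs = 126, Σt = 293, Σs² = 2868, Σt² = 14595, Σst = 6234
nΣst − ΣsΣt = 37404 − 36918 = 486
nΣs² − (Σs)² = 17208 − 15876 = 1332; nΣt² − (Σt)² = 87570 − 85849 = 1721
r = 486 / √(1332 × 1721) = 486 / 1514.0581 ≈ 0.321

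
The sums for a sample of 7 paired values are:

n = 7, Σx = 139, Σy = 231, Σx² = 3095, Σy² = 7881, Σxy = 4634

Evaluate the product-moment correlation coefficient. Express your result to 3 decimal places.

0.160

r = (nΣxy − ΣxΣy) / √[(nΣx² − (Σx)²)(nΣy² − (Σy)²)]
Numerator: 7×4634 − 139×231 = 329
Denominator: √[(21665 − 19321)(55167 − 53361)] = √[2344 × 1806] = 2057.4897
r = 329 / 2057.4897 ≈ 0.160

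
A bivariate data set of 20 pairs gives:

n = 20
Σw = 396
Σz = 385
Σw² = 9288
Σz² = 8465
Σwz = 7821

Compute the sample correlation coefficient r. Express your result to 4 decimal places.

r = (nΣwz − ΣwΣz) / √[(nΣw² − (Σw)²)(nΣz² − (Σz)²)]
Numerator: 20×7821 − 396×385 = 3960
Denominator: √[(185760 − 156816)(169300 − 148225)] = √[28944 × 21075] = 24698.0728
r = 3960 / 24698.0728 ≈ 0.1603

0.1603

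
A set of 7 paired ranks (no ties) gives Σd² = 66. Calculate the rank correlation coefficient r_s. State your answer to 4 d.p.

ρ = 1 − 6Σd² / [n(n²−1)] = 1 − 6×66 / (7×48)
  = 1 − 396/336 = 1 − 1.17857 ≈ -0.1786

-0.1786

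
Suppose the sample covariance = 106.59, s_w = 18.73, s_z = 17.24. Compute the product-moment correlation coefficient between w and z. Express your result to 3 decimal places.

r = Cov(w,z) / (s_w · s_z) = 106.59 / (18.73 × 17.24)
  = 106.59 / 322.9052 ≈ 0.330

0.330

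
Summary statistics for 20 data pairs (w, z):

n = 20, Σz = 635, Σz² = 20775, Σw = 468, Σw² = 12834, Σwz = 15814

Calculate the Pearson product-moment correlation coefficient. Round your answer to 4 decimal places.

r = (nΣwz − ΣwΣz) / √[(nΣw² − (Σw)²)(nΣz² − (Σz)²)]
Numerator: 20×15814 − 468×635 = 19100
Denominator: √[(256680 − 219024)(415500 − 403225)] = √[37656 × 12275] = 21499.4744
r = 19100 / 21499.4744 ≈ 0.8884

0.8884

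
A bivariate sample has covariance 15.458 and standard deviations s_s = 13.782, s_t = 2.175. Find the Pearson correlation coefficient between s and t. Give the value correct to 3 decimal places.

0.516

r = Cov(s,t) / (s_s · s_t) = 15.458 / (13.782 × 2.175)
  = 15.458 / 29.9758 ≈ 0.516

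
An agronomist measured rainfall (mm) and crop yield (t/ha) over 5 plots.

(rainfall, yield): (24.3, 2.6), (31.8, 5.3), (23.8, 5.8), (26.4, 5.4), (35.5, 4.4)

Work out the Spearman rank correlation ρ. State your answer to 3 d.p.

Rank rainfall: 2, 4, 1, 3, 5
Rank yield: 1, 3, 5, 4, 2
d = rank(rainfall) − rank(yield): 1, 1, -4, -1, 3; Σd² = 28
ρ = 1 − 6Σd² / [n(n²−1)] = 1 − 6×28 / (5×24) = 1 − 168/120 ≈ -0.400

-0.400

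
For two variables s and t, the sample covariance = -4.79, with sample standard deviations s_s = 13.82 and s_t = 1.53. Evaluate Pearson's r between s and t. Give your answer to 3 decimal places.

r = Cov(s,t) / (s_s · s_t) = -4.79 / (13.82 × 1.53)
  = -4.79 / 21.1446 ≈ -0.227

-0.227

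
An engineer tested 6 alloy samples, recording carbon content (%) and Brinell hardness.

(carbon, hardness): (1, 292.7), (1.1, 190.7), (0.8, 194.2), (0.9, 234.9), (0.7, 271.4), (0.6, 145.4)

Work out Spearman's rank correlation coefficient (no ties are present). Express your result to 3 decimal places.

0.257

Rank carbon: 5, 6, 3, 4, 2, 1
Rank hardness: 6, 2, 3, 4, 5, 1
d = rank(carbon) − rank(hardness): -1, 4, 0, 0, -3, 0; Σd² = 26
ρ = 1 − 6Σd² / [n(n²−1)] = 1 − 6×26 / (6×35) = 1 − 156/210 ≈ 0.257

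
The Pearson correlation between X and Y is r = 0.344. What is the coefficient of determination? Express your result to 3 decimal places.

0.118

r² = (0.344)² = 0.118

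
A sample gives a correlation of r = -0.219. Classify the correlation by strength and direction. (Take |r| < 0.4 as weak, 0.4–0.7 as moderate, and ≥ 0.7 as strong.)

r = -0.219 < 0 so the relationship is negative.
|r| = 0.219, which falls in the weak range.

weak negative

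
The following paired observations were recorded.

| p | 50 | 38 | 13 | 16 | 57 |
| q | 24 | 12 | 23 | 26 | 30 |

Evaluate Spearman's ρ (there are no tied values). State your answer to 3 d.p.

Rank p: 4, 3, 1, 2, 5
Rank q: 3, 1, 2, 4, 5
d = rank(p) − rank(q): 1, 2, -1, -2, 0; Σd² = 10
ρ = 1 − 6Σd² / [n(n²−1)] = 1 − 6×10 / (5×24) = 1 − 60/120 ≈ 0.500

0.500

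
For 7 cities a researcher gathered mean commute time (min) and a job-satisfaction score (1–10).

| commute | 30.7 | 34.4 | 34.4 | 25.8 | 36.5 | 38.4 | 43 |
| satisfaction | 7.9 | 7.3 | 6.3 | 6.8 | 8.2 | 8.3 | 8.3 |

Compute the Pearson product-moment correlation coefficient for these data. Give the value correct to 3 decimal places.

n = 7, Σx = 243.2, Σy = 53.1, Σx² = 8630.66, Σy² = 406.65, Σxy = 1860.73
nΣxy − ΣxΣy = 13025.11 − 12913.92 = 111.19
nΣx² − (Σx)² = 60414.62 − 59146.24 = 1268.38; nΣy² − (Σy)² = 2846.55 − 2819.61 = 26.94
r = 111.19 / √(1268.38 × 26.94) = 111.19 / 184.8517 ≈ 0.602

0.602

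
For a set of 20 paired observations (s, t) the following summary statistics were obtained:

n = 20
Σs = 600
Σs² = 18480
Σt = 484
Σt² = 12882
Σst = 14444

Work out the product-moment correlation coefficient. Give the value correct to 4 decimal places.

-0.1014

r = (nΣst − ΣsΣt) / √[(nΣs² − (Σs)²)(nΣt² − (Σt)²)]
Numerator: 20×14444 − 600×484 = -1520
Denominator: √[(369600 − 360000)(257640 − 234256)] = √[9600 × 23384] = 14982.8702
r = -1520 / 14982.8702 ≈ -0.1014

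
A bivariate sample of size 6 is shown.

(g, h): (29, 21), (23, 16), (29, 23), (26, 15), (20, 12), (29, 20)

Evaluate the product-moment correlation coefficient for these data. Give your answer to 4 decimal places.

n = 6, Σg = 156, Σh = 107, Σg² = 4128, Σh² = 1995, Σgh = 2854
nΣgh − ΣgΣh = 17124 − 16692 = 432
nΣg² − (Σg)² = 24768 − 24336 = 432; nΣh² − (Σh)² = 11970 − 11449 = 521
r = 432 / √(432 × 521) = 432 / 474.4175 ≈ 0.9106

0.9106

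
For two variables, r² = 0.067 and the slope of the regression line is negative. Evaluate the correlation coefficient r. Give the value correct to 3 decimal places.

|r| = √0.067 = 0.259
The association is negative, so r = −0.259.

-0.259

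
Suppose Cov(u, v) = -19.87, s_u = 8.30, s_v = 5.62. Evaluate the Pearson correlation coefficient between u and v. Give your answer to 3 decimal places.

-0.426

r = Cov(u,v) / (s_u · s_v) = -19.87 / (8.30 × 5.62)
  = -19.87 / 46.6460 ≈ -0.426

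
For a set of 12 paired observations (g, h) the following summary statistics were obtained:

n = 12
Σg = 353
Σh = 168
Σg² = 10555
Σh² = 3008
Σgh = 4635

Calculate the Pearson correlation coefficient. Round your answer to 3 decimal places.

-0.917

r = (nΣgh − ΣgΣh) / √[(nΣg² − (Σg)²)(nΣh² − (Σh)²)]
Numerator: 12×4635 − 353×168 = -3684
Denominator: √[(126660 − 124609)(36096 − 28224)] = √[2051 × 7872] = 4018.1429
r = -3684 / 4018.1429 ≈ -0.917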